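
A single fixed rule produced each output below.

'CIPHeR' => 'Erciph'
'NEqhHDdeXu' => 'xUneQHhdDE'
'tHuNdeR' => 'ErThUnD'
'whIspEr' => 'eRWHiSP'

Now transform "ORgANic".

The pattern: move the last 2 characters to the front (rotate right by 2), then flip the case of every letter.
Doing the same to "ORgANic": "ICorGan".
(Check on "CIPHeR": → "eRCIPH" → "Erciph" ✓)

ICorGan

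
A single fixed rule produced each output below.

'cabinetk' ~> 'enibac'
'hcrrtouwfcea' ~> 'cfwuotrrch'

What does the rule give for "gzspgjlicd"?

Rule — reverse the string, then delete the first 2 characters.
Working it through for "gzspgjlicd": intermediate "dciljgpszg", final "iljgpszg".

iljgpszg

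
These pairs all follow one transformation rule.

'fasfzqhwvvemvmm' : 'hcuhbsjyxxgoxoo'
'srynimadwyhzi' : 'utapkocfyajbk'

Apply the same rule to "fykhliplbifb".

In each case the input is transformed by: shift every letter 2 places forward in the alphabet (wrapping around).
Doing the same to "fykhliplbifb": "hamjnkrndkhd".

hamjnkrndkhd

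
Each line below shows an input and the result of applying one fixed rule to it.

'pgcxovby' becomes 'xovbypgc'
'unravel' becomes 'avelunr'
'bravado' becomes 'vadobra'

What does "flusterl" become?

sterlflu

Looking at the pairs, the operation is to move the first 3 characters to the end (rotate left by 3).
For "flusterl" the result is "sterlflu".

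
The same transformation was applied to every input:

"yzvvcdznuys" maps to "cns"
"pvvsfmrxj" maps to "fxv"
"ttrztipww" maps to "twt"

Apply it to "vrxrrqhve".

rvr

The transformation: move the first 2 characters to the end (rotate left by 2), then keep one character in every 3, starting at position 3 (positions 3rd, 6th, 9th, ...).
For "vrxrrqhve", step one produces "xrrqhvevr"; step two turns that into "rvr".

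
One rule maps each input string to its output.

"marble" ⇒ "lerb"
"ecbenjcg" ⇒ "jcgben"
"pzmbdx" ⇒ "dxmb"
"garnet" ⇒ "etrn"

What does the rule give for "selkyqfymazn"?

ymaznlkyqf

Each output is the input with this applied: delete the first 2 characters, then swap the front and back halves of the string.
On "selkyqfymazn" that produces "ymaznlkyqf".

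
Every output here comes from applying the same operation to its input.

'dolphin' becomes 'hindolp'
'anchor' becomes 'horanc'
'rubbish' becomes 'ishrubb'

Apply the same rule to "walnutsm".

tsmwalnu

What's happening: move the last 3 characters to the front (rotate right by 3).
Applying that to "walnutsm" gives "tsmwalnu".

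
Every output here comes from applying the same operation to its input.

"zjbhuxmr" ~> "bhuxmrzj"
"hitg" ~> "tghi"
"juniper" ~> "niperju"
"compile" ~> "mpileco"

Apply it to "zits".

tszi

The pattern: move the first 2 characters to the end (rotate left by 2).
Applying that to "zits" gives "tszi".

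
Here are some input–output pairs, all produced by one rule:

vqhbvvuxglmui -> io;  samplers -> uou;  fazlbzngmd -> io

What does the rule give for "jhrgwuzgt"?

ii

What's happening: shift every letter 2 places forward in the alphabet (wrapping around), then keep only the vowels.
Applying both steps to "jhrgwuzgt": "ljtiywbiv", then "ii".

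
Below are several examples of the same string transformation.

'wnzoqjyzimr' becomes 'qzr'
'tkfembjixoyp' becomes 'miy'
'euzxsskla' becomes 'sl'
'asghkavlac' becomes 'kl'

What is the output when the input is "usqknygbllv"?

Rule — delete the first 2 characters, then keep one character in every 3, starting at position 3 (positions 3rd, 6th, 9th, ...).
On "usqknygbllv": the first step gives "qknygbllv", and the second then gives "nbv".

nbv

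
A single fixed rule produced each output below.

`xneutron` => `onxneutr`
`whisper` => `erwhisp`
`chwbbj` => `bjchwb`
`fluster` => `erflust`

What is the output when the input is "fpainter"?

erfpaint

In each case the input is transformed by: move the last 2 characters to the front (rotate right by 2).
Applying that to "fpainter" gives "erfpaint".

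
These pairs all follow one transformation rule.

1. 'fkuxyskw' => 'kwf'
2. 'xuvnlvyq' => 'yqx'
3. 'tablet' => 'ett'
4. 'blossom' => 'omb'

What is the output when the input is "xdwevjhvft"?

Looking at the pairs, the operation is to move the first character to the end, then keep only the last 3 characters.
On "xdwevjhvft": the first step gives "dwevjhvftx", and the second then gives "ftx".

ftx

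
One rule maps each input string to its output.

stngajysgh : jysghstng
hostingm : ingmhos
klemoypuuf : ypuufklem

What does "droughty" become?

Each output is the input with this applied: swap the front and back halves of the string, then delete the last character.
Working it through for "droughty": intermediate "ghtydrou", final "ghtydro".
(Check on "stngajysgh": → "jysghstnga" → "jysghstng" ✓)

ghtydro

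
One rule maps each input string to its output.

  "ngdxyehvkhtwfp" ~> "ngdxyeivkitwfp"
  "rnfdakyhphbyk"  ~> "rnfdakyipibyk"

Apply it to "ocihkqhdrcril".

Looking at the pairs, the operation is to replace every "h" with "i".
For "ocihkqhdrcril" the result is "ociikqidrcril".

ociikqidrcril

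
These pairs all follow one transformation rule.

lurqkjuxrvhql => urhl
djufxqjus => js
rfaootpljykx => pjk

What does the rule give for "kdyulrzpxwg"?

The transformation: keep every other character starting from the first (positions 1st, 3rd, 5th, ...), then delete the first 3 characters.
For "kdyulrzpxwg", step one produces "kylzxg"; step two turns that into "zxg".

zxg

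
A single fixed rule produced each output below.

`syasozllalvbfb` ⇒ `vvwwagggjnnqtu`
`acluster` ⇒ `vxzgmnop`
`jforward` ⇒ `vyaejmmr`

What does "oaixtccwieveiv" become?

Looking at the pairs, the operation is to sort the characters into alphabetical order, then shift every letter 5 places backward in the alphabet (wrapping around).
So "oaixtccwieveiv" becomes "vxxzzdddjoqqrs".

vxxzzdddjoqqrs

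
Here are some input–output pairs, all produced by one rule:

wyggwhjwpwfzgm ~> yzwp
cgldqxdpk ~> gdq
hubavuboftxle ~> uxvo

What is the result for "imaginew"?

mn

What's happening: take characters alternately from the front and the back (1st, last, 2nd, 2nd-last, ...), then keep one character in every 3, starting at position 3 (positions 3rd, 6th, 9th, ...).
Starting from "imaginew": after the first operation, "iwmeangi"; after the second, "mn".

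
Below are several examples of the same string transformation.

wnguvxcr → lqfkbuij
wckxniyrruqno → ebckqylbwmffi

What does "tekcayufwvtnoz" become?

The rule is to shift every letter 12 places backward in the alphabet (wrapping around), then move the last 3 characters to the front (rotate right by 3).
On "tekcayufwvtnoz" that produces "bcnhsyqomitkjh".

bcnhsyqomitkjh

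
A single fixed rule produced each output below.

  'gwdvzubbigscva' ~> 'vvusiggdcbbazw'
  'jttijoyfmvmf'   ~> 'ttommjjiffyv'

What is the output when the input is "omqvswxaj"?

vsqomjaxw

Rule — sort the characters into reverse alphabetical order, then move the first 2 characters to the end (rotate left by 2).
Working it through for "omqvswxaj": intermediate "xwvsqomja", final "vsqomjaxw".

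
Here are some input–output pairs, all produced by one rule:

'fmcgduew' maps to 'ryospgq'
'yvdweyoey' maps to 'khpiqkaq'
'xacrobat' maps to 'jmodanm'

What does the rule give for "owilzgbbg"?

aiuxlsnn

The pattern: delete the last character, then shift every letter 12 places forward in the alphabet (wrapping around).
Starting from "owilzgbbg": after the first operation, "owilzgbb"; after the second, "aiuxlsnn".
(Check on "xacrobat": → "xacroba" → "jmodanm" ✓)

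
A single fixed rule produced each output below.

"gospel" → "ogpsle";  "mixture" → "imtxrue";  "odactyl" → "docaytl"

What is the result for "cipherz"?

ichprez

Rule — swap each adjacent pair of characters (1↔2, 3↔4, ...).
Applying that to "cipherz" gives "ichprez".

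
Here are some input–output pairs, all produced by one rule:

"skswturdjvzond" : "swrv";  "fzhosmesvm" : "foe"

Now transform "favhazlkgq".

fhl

Rule — delete the last 3 characters, then keep one character in every 3, starting at position 1 (positions 1st, 4th, 7th, ...).
On "favhazlkgq": the first step gives "favhazl", and the second then gives "fhl".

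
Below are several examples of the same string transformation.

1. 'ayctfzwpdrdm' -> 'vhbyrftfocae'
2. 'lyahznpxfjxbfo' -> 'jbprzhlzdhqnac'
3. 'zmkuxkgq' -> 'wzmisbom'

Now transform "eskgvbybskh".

ixdadumjgum

The rule is to move the first 3 characters to the end (rotate left by 3), then shift every letter 2 places forward in the alphabet (wrapping around).
Doing the same to "eskgvbybskh": "ixdadumjgum".
(Check on "ayctfzwpdrdm": → "tfzwpdrdmayc" → "vhbyrftfocae" ✓)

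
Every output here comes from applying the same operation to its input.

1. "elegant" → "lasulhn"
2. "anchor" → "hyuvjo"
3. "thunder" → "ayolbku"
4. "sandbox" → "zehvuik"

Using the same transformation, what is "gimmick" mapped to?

nrpjtpt

The rule is to take characters alternately from the front and the back (1st, last, 2nd, 2nd-last, ...), then shift every letter 7 places forward in the alphabet (wrapping around).
Starting from "gimmick": after the first operation, "gkicmim"; after the second, "nrpjtpt".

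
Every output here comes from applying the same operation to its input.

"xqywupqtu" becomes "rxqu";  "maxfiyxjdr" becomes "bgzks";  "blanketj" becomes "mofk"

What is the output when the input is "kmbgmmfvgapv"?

nhnwbw

Each output is the input with this applied: keep every other character starting from the second (positions 2nd, 4th, 6th, ...), then shift every letter 1 place forward in the alphabet (wrapping around).
On "kmbgmmfvgapv": the first step gives "mgmvav", and the second then gives "nhnwbw".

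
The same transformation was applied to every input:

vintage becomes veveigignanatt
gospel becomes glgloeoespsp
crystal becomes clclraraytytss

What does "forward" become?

In each case the input is transformed by: double every character, then take characters alternately from the front and the back (1st, last, 2nd, 2nd-last, ...).
"forward" → "fdfdororraraww".

fdfdororraraww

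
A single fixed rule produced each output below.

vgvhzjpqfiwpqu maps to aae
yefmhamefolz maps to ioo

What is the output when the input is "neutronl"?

In each case the input is transformed by: shift every letter 10 places forward in the alphabet (wrapping around), then keep only the vowels.
For "neutronl" the result is "oe".
(Check on "vgvhzjpqfiwpqu": → "fqfrjtzapsgzae" → "aae" ✓)

oe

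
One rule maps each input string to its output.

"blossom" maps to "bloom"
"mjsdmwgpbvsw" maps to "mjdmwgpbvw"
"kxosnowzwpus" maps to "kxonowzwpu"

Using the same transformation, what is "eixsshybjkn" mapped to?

eixhybjkn

What's happening: remove every "s".
Doing the same to "eixsshybjkn": "eixhybjkn".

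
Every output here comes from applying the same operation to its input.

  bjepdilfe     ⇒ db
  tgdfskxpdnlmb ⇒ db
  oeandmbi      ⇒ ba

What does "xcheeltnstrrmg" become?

What's happening: sort the characters into reverse alphabetical order, then keep only the last 2 characters.
Applying both steps to "xcheeltnstrrmg": "xttsrrnmlhgeec", then "ec".

ec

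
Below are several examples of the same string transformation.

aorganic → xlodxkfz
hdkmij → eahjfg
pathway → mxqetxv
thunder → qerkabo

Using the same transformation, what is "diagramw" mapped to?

The pattern: shift every letter 3 places backward in the alphabet (wrapping around).
Applying that to "diagramw" gives "afxdoxjt".

afxdoxjt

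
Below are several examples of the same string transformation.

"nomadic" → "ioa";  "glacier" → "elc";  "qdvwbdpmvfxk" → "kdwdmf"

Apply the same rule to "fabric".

car

The transformation: keep every other character starting from the second (positions 2nd, 4th, 6th, ...), then move the last character to the front.
Applying both steps to "fabric": "arc", then "car".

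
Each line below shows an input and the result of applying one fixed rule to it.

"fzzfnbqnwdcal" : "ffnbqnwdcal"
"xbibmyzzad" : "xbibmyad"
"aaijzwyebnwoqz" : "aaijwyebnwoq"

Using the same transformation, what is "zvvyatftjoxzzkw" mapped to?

vvyatftjoxkw

The rule is to remove every "z".
Applying that to "zvvyatftjoxzzkw" gives "vvyatftjoxkw".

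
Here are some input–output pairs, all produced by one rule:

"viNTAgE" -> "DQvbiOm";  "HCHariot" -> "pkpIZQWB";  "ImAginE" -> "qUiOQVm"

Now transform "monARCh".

In each case the input is transformed by: flip the case of every letter, then shift every letter 8 places forward in the alphabet (wrapping around).
So "monARCh" becomes "UWVizkP".

UWVizkP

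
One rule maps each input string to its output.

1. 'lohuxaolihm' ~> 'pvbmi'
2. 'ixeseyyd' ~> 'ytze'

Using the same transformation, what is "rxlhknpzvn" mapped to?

The rule is to shift every letter 1 place forward in the alphabet (wrapping around), then keep every other character starting from the second (positions 2nd, 4th, 6th, ...).
Applying both steps to "rxlhknpzvn": "symiloqawo", then "yioao".

yioao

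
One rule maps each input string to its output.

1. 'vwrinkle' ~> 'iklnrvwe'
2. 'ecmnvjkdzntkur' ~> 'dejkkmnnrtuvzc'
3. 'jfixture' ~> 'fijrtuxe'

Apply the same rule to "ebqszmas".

bemqssza

Rule — sort the characters into alphabetical order, then move the first character to the end.
On "ebqszmas" that produces "bemqssza".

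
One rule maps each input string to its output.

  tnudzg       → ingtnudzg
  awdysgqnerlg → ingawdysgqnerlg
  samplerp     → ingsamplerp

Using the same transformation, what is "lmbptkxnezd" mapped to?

The rule is to prepend "ing".
So "lmbptkxnezd" becomes "inglmbptkxnezd".

inglmbptkxnezd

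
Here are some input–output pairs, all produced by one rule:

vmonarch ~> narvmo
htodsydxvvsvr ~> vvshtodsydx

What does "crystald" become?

stacry

Rule — delete the last 2 characters, then move the last 3 characters to the front (rotate right by 3).
Working it through for "crystald": intermediate "crysta", final "stacry".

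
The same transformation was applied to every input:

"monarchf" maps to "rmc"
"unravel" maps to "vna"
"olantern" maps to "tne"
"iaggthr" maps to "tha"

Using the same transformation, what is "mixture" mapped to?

xre

Each output is the input with this applied: sort the characters into reverse alphabetical order, then keep one character in every 3, starting at position 1 (positions 1st, 4th, 7th, ...).
"mixture" → "xre".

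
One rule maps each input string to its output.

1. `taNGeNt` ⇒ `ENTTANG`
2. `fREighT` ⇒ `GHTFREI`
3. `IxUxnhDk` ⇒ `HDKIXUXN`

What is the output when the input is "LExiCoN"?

Each output is the input with this applied: move the last 3 characters to the front (rotate right by 3), then convert every letter to uppercase.
For "LExiCoN" the result is "CONLEXI".

CONLEXI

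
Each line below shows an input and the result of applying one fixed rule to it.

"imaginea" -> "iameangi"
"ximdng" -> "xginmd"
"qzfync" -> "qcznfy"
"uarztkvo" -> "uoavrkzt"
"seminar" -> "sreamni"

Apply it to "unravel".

ulnerva

In each case the input is transformed by: take characters alternately from the front and the back (1st, last, 2nd, 2nd-last, ...).
So "unravel" becomes "ulnerva".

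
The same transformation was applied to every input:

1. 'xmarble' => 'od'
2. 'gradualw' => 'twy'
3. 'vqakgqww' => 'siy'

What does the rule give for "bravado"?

The pattern: shift every letter 2 places forward in the alphabet (wrapping around), then keep one character in every 3, starting at position 2 (positions 2nd, 5th, 8th, ...).
For "bravado" the result is "tc".

tc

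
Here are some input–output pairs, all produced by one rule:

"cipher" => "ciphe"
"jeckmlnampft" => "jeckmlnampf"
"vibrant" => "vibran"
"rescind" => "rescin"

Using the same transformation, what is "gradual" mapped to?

In each case the input is transformed by: delete the last character.
Applying that to "gradual" gives "gradua".

gradua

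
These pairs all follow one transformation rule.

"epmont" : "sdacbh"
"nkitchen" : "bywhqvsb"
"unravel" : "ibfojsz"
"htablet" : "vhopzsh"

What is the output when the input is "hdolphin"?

What's happening: shift every letter 12 places backward in the alphabet (wrapping around).
Doing the same to "hdolphin": "vrczdvwb".

vrczdvwb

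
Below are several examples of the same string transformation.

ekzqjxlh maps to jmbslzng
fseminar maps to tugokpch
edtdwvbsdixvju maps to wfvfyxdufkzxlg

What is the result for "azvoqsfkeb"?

dbxqsuhmgc

Each output is the input with this applied: swap the first and last characters, then shift every letter 2 places forward in the alphabet (wrapping around).
Working it through for "azvoqsfkeb": intermediate "bzvoqsfkea", final "dbxqsuhmgc".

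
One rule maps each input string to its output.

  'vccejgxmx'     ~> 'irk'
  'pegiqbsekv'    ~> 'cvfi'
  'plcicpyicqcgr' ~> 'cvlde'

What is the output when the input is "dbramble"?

qny

The rule is to shift every letter 13 places forward in the alphabet (wrapping around) — i.e. ROT13, then keep one character in every 3, starting at position 1 (positions 1st, 4th, 7th, ...).
Working it through for "dbramble": intermediate "qoenzoyr", final "qny".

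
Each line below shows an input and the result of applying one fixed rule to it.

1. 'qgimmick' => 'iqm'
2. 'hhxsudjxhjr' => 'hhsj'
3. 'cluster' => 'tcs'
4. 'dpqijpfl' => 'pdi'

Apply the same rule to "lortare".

alt

The transformation: move the last 3 characters to the front (rotate right by 3), then keep one character in every 3, starting at position 1 (positions 1st, 4th, 7th, ...).
On "lortare": the first step gives "arelort", and the second then gives "alt".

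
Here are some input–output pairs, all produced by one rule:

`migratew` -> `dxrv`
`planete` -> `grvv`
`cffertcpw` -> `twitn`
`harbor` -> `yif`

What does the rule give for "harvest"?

yivk

Each output is the input with this applied: shift every letter 9 places backward in the alphabet (wrapping around), then keep every other character starting from the first (positions 1st, 3rd, 5th, ...).
For "harvest" the result is "yivk".
(Check on "harbor": → "yrisfi" → "yif" ✓)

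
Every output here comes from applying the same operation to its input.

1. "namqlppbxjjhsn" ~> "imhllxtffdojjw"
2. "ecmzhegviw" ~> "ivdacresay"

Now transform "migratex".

Rule — shift every letter 4 places backward in the alphabet (wrapping around), then move the first 2 characters to the end (rotate left by 2).
Applying both steps to "migratex": "iecnwpat", then "cnwpatie".
(Check on "namqlppbxjjhsn": → "jwimhllxtffdoj" → "imhllxtffdojjw" ✓)

cnwpatie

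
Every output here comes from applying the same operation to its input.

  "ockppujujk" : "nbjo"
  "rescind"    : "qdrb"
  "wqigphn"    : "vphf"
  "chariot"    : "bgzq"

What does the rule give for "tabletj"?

szak

The transformation: shift every letter 1 place backward in the alphabet (wrapping around), then keep only the first 4 characters.
"tabletj" → "szakdsi" → "szak".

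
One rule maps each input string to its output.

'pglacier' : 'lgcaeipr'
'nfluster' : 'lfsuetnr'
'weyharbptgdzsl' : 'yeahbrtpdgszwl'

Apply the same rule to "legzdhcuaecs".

gedzchaucels

The rule is to move the first character to the end, then swap each adjacent pair of characters (1↔2, 3↔4, ...).
Working it through for "legzdhcuaecs": intermediate "egzdhcuaecsl", final "gedzchaucels".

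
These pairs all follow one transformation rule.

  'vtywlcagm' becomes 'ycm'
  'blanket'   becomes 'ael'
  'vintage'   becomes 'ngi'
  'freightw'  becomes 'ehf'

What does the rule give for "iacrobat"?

Looking at the pairs, the operation is to move the first 2 characters to the end (rotate left by 2), then keep one character in every 3, starting at position 1 (positions 1st, 4th, 7th, ...).
For "iacrobat", step one produces "crobatia"; step two turns that into "cbi".

cbi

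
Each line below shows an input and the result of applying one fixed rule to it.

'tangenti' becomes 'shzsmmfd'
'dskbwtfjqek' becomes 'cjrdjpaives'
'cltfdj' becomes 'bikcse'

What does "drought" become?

In each case the input is transformed by: take characters alternately from the front and the back (1st, last, 2nd, 2nd-last, ...), then shift every letter 1 place backward in the alphabet (wrapping around).
"drought" → "dtrhogu" → "csqgnft".

csqgnft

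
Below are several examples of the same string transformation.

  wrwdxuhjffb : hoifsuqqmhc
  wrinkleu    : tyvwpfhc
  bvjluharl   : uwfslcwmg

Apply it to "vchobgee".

szmrppgn

Rule — move the first 2 characters to the end (rotate left by 2), then shift every letter 11 places forward in the alphabet (wrapping around).
Working it through for "vchobgee": intermediate "hobgeevc", final "szmrppgn".
(Check on "wrwdxuhjffb": → "wdxuhjffbwr" → "hoifsuqqmhc" ✓)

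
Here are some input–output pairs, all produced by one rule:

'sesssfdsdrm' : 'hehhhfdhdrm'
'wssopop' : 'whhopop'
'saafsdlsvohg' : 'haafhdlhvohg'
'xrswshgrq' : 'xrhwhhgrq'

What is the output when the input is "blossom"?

blohhom

Rule — replace every "s" with "h".
So "blossom" becomes "blohhom".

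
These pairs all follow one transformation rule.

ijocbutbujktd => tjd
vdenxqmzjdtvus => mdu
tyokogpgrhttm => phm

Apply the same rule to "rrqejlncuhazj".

nhj

The transformation: keep one character in every 3, starting at position 1 (positions 1st, 4th, 7th, ...), then keep only the last 3 characters.
"rrqejlncuhazj" → "renhj" → "nhj".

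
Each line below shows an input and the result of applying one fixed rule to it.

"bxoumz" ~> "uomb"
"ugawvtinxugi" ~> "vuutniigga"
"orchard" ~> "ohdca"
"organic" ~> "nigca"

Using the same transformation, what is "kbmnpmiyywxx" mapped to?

xxwpnmmkib

Rule — sort the characters into reverse alphabetical order, then delete the first 2 characters.
So "kbmnpmiyywxx" becomes "xxwpnmmkib".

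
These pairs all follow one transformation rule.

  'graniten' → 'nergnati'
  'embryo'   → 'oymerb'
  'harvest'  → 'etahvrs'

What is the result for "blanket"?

The pattern: swap each adjacent pair of characters (1↔2, 3↔4, ...), then move the last 2 characters to the front (rotate right by 2).
"blanket" → "lbnaekt" → "ktlbnae".

ktlbnae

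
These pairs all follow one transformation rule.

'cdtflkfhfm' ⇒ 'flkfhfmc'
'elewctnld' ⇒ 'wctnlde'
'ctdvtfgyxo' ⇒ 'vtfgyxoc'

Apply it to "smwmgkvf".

mgkvfs

The rule is to move the first character to the end, then delete the first 2 characters.
On "smwmgkvf": the first step gives "mwmgkvfs", and the second then gives "mgkvfs".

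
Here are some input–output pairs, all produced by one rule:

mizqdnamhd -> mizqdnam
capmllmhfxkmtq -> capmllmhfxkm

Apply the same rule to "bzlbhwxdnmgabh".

bzlbhwxdnmga

The pattern: delete the last 2 characters.
Applying that to "bzlbhwxdnmgabh" gives "bzlbhwxdnmga".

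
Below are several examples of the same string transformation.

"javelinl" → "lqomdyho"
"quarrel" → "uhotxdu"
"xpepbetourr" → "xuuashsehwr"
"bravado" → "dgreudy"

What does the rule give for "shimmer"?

phuvklp

Rule — shift every letter 3 places forward in the alphabet (wrapping around), then move the last 3 characters to the front (rotate right by 3).
Working it through for "shimmer": intermediate "vklpphu", final "phuvklp".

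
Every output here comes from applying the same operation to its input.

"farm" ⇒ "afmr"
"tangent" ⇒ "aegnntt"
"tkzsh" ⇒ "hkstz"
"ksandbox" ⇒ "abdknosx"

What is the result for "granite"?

The transformation: sort the characters into alphabetical order.
On "granite" that produces "aeginrt".

aeginrt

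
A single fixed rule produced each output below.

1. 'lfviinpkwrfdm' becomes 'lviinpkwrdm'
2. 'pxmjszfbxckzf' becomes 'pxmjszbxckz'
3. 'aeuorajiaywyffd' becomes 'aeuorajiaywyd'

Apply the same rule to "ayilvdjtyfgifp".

The transformation: remove every "f".
"ayilvdjtyfgifp" → "ayilvdjtygip".

ayilvdjtygip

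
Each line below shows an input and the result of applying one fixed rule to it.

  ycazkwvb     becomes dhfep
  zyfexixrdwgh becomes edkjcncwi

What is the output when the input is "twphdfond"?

The rule is to shift every letter 5 places forward in the alphabet (wrapping around), then delete the last 3 characters.
For "twphdfond" the result is "ybumik".

ybumik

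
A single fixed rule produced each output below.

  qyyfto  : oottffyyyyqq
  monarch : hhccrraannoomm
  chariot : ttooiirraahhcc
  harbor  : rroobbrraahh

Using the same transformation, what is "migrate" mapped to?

eettaarrggiimm

The pattern: double every character, then reverse the string.
Doing the same to "migrate": "eettaarrggiimm".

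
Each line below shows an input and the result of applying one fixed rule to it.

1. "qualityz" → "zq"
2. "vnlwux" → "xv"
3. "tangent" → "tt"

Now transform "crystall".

Looking at the pairs, the operation is to move the last character to the front, then keep only the first 2 characters.
Starting from "crystall": after the first operation, "lcrystal"; after the second, "lc".
(Check on "qualityz": → "zquality" → "zq" ✓)

lc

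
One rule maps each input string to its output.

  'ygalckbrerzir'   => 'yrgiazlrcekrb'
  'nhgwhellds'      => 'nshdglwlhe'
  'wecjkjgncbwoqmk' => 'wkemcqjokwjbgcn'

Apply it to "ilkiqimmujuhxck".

The rule is to take characters alternately from the front and the back (1st, last, 2nd, 2nd-last, ...).
So "ilkiqimmujuhxck" becomes "iklckxihquijmum".

iklckxihquijmum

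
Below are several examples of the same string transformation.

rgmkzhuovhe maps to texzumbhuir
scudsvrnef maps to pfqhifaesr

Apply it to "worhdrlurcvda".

What's happening: swap each adjacent pair of characters (1↔2, 3↔4, ...), then shift every letter 13 places forward in the alphabet (wrapping around) — i.e. ROT13.
Starting from "worhdrlurcvda": after the first operation, "owhrrdulcrdva"; after the second, "bjueeqhypeqin".
(Check on "scudsvrnef": → "csduvsnrfe" → "pfqhifaesr" ✓)

bjueeqhypeqin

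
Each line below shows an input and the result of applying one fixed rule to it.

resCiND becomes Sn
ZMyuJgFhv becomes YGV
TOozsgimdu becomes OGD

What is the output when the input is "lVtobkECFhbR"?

The rule is to flip the case of every letter, then keep one character in every 3, starting at position 3 (positions 3rd, 6th, 9th, ...).
Applying both steps to "lVtobkECFhbR": "LvTOBKecfHBr", then "TKfr".

TKfr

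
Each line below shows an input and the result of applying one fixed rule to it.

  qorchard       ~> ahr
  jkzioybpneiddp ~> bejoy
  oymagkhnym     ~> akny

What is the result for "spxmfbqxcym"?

The rule is to sort the characters into alphabetical order, then keep one character in every 3, starting at position 1 (positions 1st, 4th, 7th, ...).
For "spxmfbqxcym", step one produces "bcfmmpqsxxy"; step two turns that into "bmqx".
(Check on "qorchard": → "acdhoqrr" → "ahr" ✓)

bmqx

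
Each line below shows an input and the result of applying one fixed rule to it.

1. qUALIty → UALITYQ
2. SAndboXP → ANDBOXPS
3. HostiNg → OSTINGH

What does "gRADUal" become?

RADUALG

Each output is the input with this applied: move the first character to the end, then convert every letter to uppercase.
"gRADUal" → "RADUalg" → "RADUALG".
(Check on "HostiNg": → "ostiNgH" → "OSTINGH" ✓)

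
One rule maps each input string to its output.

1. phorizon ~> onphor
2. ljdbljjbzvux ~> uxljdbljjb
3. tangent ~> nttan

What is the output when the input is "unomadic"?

icunom

What's happening: move the last 2 characters to the front (rotate right by 2), then delete the last 2 characters.
For "unomadic", step one produces "icunomad"; step two turns that into "icunom".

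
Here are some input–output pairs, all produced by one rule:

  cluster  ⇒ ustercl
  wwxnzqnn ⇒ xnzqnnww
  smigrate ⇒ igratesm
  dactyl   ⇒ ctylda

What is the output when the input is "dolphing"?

Looking at the pairs, the operation is to move the first 2 characters to the end (rotate left by 2).
So "dolphing" becomes "lphingdo".

lphingdo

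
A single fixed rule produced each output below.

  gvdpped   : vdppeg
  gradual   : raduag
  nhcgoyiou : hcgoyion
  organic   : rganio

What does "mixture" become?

The pattern: swap the first and last characters, then delete the first character.
Starting from "mixture": after the first operation, "eixturm"; after the second, "ixturm".
(Check on "nhcgoyiou": → "uhcgoyion" → "hcgoyion" ✓)

ixturm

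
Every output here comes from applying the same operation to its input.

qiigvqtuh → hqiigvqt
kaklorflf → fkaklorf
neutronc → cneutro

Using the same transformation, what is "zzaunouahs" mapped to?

szzaunoua

Rule — move the last 2 characters to the front (rotate right by 2), then delete the first character.
On "zzaunouahs": the first step gives "hszzaunoua", and the second then gives "szzaunoua".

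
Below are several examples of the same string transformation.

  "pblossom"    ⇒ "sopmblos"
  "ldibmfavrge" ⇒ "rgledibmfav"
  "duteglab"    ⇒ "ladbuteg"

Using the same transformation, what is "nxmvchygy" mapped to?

ygnyxmvch

Rule — swap the first and last characters, then move the last 3 characters to the front (rotate right by 3).
On "nxmvchygy": the first step gives "yxmvchygn", and the second then gives "ygnyxmvch".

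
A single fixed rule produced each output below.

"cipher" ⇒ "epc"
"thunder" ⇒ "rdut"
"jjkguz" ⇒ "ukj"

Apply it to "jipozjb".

The rule is to keep every other character starting from the first (positions 1st, 3rd, 5th, ...), then reverse the string.
Starting from "jipozjb": after the first operation, "jpzb"; after the second, "bzpj".

bzpj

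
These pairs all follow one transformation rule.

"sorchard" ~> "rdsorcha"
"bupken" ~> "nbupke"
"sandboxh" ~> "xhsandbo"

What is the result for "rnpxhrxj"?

The rule is to move the first 2 characters to the end (rotate left by 2), then swap the front and back halves of the string.
Applying both steps to "rnpxhrxj": "pxhrxjrn", then "xjrnpxhr".
(Check on "sandboxh": → "ndboxhsa" → "xhsandbo" ✓)

xjrnpxhr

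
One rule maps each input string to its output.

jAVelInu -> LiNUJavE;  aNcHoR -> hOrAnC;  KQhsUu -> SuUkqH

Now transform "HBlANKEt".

In each case the input is transformed by: swap the front and back halves of the string, then flip the case of every letter.
"HBlANKEt" → "NKEtHBlA" → "nkeThbLa".

nkeThbLa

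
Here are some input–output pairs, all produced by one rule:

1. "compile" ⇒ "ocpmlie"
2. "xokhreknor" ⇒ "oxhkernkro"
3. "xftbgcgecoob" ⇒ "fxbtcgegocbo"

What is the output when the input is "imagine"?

Each output is the input with this applied: swap each adjacent pair of characters (1↔2, 3↔4, ...).
For "imagine" the result is "miganie".

miganie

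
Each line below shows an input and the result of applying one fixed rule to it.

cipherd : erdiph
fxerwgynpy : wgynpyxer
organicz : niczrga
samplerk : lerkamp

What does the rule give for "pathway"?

Looking at the pairs, the operation is to delete the first character, then move the first 3 characters to the end (rotate left by 3).
Working it through for "pathway": intermediate "athway", final "wayath".

wayath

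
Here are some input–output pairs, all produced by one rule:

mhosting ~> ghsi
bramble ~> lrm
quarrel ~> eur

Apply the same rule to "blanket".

The pattern: keep every other character starting from the second (positions 2nd, 4th, 6th, ...), then move the last character to the front.
Starting from "blanket": after the first operation, "lne"; after the second, "eln".

eln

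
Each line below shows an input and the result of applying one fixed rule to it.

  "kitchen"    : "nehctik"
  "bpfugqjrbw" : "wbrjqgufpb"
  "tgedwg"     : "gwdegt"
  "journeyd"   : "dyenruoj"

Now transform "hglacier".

Looking at the pairs, the operation is to reverse the string.
Doing the same to "hglacier": "reicalgh".

reicalgh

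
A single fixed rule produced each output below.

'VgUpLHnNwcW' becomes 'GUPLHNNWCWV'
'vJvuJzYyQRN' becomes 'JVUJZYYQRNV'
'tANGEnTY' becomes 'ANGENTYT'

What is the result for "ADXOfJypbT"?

DXOFJYPBTA

Looking at the pairs, the operation is to move the first character to the end, then convert every letter to uppercase.
"ADXOfJypbT" → "DXOfJypbTA" → "DXOFJYPBTA".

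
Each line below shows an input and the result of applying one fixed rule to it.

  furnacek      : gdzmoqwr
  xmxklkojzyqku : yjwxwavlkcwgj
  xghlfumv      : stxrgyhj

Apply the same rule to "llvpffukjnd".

xhbrrgwvzpx

The transformation: shift every letter 12 places forward in the alphabet (wrapping around), then move the first character to the end.
For "llvpffukjnd", step one produces "xxhbrrgwvzp"; step two turns that into "xhbrrgwvzpx".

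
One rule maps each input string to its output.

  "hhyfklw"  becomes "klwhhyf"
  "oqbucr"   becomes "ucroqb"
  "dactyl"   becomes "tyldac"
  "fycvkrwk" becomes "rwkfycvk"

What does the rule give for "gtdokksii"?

siigtdokk

The rule is to move the last 3 characters to the front (rotate right by 3).
On "gtdokksii" that produces "siigtdokk".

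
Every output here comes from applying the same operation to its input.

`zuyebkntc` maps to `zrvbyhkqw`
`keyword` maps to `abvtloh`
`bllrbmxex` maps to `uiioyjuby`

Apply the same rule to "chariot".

The transformation: swap the first and last characters, then shift every letter 3 places backward in the alphabet (wrapping around).
Applying both steps to "chariot": "tharioc", then "qexoflz".

qexoflz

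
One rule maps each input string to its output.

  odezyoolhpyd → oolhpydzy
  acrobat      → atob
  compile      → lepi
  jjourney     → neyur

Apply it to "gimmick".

Looking at the pairs, the operation is to delete the first 3 characters, then move the first 2 characters to the end (rotate left by 2).
Working it through for "gimmick": intermediate "mick", final "ckmi".

ckmi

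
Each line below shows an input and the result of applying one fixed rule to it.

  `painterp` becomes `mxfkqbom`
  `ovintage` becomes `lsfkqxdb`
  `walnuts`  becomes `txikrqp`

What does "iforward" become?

fclotxoa

What's happening: shift every letter 3 places backward in the alphabet (wrapping around).
Applying that to "iforward" gives "fclotxoa".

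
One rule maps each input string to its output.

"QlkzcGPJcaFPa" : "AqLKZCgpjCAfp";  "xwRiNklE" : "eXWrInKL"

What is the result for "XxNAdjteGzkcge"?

Rule — move the last character to the front, then flip the case of every letter.
Working it through for "XxNAdjteGzkcge": intermediate "eXxNAdjteGzkcg", final "ExXnaDJTEgZKCG".

ExXnaDJTEgZKCG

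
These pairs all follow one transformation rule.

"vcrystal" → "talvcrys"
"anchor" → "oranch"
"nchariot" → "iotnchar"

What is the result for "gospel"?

The transformation: swap the front and back halves of the string, then move the first character to the end.
Applying both steps to "gospel": "pelgos", then "elgosp".

elgosp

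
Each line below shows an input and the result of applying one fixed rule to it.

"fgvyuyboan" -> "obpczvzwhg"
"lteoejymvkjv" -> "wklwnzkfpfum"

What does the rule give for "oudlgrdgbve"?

What's happening: shift every letter 1 place forward in the alphabet (wrapping around), then reverse the string.
"oudlgrdgbve" → "pvemhsehcwf" → "fwcheshmevp".

fwcheshmevp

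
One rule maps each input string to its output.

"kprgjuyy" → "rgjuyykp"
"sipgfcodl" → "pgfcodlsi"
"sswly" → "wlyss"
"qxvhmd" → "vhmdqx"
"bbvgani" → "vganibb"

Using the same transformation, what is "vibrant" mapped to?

brantvi

The rule is to move the first 2 characters to the end (rotate left by 2).
"vibrant" → "brantvi".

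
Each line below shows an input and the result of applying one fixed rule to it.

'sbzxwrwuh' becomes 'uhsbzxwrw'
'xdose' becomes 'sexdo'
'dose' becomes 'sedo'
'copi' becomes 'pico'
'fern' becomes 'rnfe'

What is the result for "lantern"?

rnlante

In each case the input is transformed by: move the last 2 characters to the front (rotate right by 2).
So "lantern" becomes "rnlante".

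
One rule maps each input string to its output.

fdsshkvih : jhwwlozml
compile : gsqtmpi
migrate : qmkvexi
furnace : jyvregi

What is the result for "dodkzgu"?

hshodky

The transformation: shift every letter 4 places forward in the alphabet (wrapping around).
Applying that to "dodkzgu" gives "hshodky".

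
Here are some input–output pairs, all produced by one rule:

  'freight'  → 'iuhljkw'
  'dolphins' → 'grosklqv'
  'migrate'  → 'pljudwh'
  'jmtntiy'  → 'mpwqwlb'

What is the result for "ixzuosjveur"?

lacxrvmyhxu

Looking at the pairs, the operation is to shift every letter 3 places forward in the alphabet (wrapping around).
On "ixzuosjveur" that produces "lacxrvmyhxu".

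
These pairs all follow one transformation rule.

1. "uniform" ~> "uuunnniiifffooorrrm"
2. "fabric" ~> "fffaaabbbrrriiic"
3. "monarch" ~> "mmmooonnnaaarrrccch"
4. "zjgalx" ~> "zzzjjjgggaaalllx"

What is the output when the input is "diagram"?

dddiiiaaagggrrraaam

Each output is the input with this applied: repeat every character 3 times, then delete the last 2 characters.
For "diagram" the result is "dddiiiaaagggrrraaam".
(Check on "zjgalx": → "zzzjjjgggaaalllxxx" → "zzzjjjgggaaalllx" ✓)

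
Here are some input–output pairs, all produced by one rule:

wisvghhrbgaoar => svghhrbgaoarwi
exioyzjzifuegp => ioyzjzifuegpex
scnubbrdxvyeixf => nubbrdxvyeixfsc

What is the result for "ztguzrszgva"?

In each case the input is transformed by: move the first 2 characters to the end (rotate left by 2).
So "ztguzrszgva" becomes "guzrszgvazt".

guzrszgvazt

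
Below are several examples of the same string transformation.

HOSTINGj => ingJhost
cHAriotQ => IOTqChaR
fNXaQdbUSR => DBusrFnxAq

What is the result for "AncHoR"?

hOraNC

The rule is to flip the case of every letter, then swap the front and back halves of the string.
Working it through for "AncHoR": intermediate "aNChOr", final "hOraNC".
(Check on "HOSTINGj": → "hostingJ" → "ingJhost" ✓)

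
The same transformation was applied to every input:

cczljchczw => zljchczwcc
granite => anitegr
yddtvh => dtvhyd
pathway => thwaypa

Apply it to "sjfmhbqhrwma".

What's happening: move the first 2 characters to the end (rotate left by 2).
Doing the same to "sjfmhbqhrwma": "fmhbqhrwmasj".

fmhbqhrwmasj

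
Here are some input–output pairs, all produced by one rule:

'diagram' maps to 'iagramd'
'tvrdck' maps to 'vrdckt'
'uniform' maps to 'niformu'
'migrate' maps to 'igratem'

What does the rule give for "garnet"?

Looking at the pairs, the operation is to move the first character to the end.
So "garnet" becomes "arnetg".

arnetg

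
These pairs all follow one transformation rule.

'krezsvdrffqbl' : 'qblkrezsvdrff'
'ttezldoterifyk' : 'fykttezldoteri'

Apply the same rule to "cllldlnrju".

rjucllldln

In each case the input is transformed by: move the last 3 characters to the front (rotate right by 3).
"cllldlnrju" → "rjucllldln".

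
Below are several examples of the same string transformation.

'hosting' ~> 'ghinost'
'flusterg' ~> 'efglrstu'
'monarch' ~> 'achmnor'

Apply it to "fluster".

Each output is the input with this applied: sort the characters into alphabetical order.
On "fluster" that produces "eflrstu".

eflrstu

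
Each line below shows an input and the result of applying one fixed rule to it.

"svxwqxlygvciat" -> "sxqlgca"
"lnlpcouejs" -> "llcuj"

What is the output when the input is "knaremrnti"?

kaert

The rule is to keep every other character starting from the first (positions 1st, 3rd, 5th, ...).
On "knaremrnti" that produces "kaert".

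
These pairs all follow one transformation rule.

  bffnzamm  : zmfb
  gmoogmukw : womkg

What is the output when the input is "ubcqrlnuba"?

urncb

What's happening: sort the characters into reverse alphabetical order, then keep every other character starting from the first (positions 1st, 3rd, 5th, ...).
Applying that to "ubcqrlnuba" gives "urncb".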